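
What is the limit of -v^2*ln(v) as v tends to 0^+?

0

This is a 0·(−∞) form. Rewrite as -1·ln(v) / v^(−2) and apply L'Hôpital:
the derivative quotient is -1·(1/v) / (−2·v^(−3)) = (1/2)·v^2 → 0.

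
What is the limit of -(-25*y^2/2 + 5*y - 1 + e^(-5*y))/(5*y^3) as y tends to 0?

25/6

Direct substitution gives 0/0.
Apply L'Hôpital: lim (-25*y + 5 - 5*e^(-5*y))/(-15*y^2), still 0/0.
Apply L'Hôpital: lim (-25 + 25*e^(-5*y))/(-30*y), still 0/0.
After 3 applications of L'Hôpital's rule the quotient is (-125*e^(-5*y))/(-30); substituting y = 0 gives 25/6.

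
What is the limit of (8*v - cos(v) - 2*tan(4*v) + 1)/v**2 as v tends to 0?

1/2

Substitution gives 0/0 (the numerator vanishes to order 2).
Expand each term to order v^2: the coefficient of v^2 in −cos(v) is 1/2 and in -2·tan(4v) is 0.
Lower-order terms cancel with the polynomial part, so the numerator is (1/2)·v^2 + o(v^2), and the limit is (1/2)/(1) = 1/2.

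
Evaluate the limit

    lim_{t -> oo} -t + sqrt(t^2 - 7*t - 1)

This has the form ∞ − ∞. Multiply and divide by the conjugate √(t^2 - 7*t - 1) + t.
That gives (-7t - 1) / (√(t^2 - 7*t - 1) + t).
Divide numerator and denominator by t: the limit is -7/(2·1) = -7/2.

-7/2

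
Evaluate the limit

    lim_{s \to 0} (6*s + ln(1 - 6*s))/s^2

Direct substitution gives 0/0.
Apply L'Hôpital: lim (6 - 6/(1 - 6*s))/(2*s), still 0/0.
After 2 applications of L'Hôpital's rule the quotient is (-36/(1 - 6*s)^2)/(2); substituting s = 0 gives -18.

-18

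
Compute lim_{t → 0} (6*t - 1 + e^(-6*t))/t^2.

Direct substitution gives 0/0.
Apply L'Hôpital: lim (6 - 6*e^(-6*t))/(2*t), still 0/0.
After 2 applications of L'Hôpital's rule the quotient is (36*e^(-6*t))/(2); substituting t = 0 gives 18.

18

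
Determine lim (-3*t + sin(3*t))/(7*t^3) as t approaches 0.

-9/14

Direct substitution gives 0/0.
Apply L'Hôpital: lim (3*cos(3*t) - 3)/(21*t^2), still 0/0.
Apply L'Hôpital: lim (-9*sin(3*t))/(42*t), still 0/0.
After 3 applications of L'Hôpital's rule the quotient is (-27*cos(3*t))/(42); substituting t = 0 gives -9/14.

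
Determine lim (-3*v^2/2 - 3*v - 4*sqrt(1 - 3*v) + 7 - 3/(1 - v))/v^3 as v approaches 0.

Substitution gives 0/0 (the numerator vanishes to order 3).
Expand each term to order v^3: the coefficient of v^3 in -3·1/(1 - v) is -3 and in -4·√(1 - 3v) is 27/4.
Lower-order terms cancel with the polynomial part, so the numerator is (15/4)·v^3 + o(v^3), and the limit is (15/4)/(1) = 15/4.

15/4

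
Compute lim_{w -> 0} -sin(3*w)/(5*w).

Substitution gives 0/0.
Write it as (3/(-5))·sin(3w)/(3w); since sin(u)/u → 1, the limit is -3/5.

-3/5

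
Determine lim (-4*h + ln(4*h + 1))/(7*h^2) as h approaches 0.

-8/7

Direct substitution gives 0/0.
Apply L'Hôpital: lim (-4 + 4/(4*h + 1))/(14*h), still 0/0.
After 2 applications of L'Hôpital's rule the quotient is (-16/(4*h + 1)^2)/(14); substituting h = 0 gives -8/7.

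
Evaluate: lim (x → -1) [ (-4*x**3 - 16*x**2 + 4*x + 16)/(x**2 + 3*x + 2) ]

24

Direct substitution gives 0/0, so factor. Both numerator and denominator have (x + 1) as a factor.
After cancelling, the expression reduces to (-4*x^2 - 12*x + 16)/(x + 2).
Substituting x = -1 gives 24.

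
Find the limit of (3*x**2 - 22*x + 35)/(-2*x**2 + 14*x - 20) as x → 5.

Since x = 5 makes numerator and denominator zero, (x - 5) divides both.
Cancelling it gives (3*x - 7)/(4 - 2*x); now plug in x = 5 to get -4/3.

-4/3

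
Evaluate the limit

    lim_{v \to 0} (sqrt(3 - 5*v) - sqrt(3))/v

A 0/0 form; rationalise with √(3 - 5v) + √3. This collapses the numerator to -5v, leaving -5/(√(3 - 5v) + √3) → -5/(2√3) = -5*√(3)/6.

-5*√(3)/6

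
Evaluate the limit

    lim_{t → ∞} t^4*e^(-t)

0

Write as t^4/e^{1t}, an ∞/∞ form.
Exponential growth dominates any polynomial, so repeated L'Hôpital (or the standard result) gives 0.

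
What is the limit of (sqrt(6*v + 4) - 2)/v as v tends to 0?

A 0/0 form; rationalise with √(4 + 6v) + √4. This collapses the numerator to 6v, leaving 6/(√(4 + 6v) + √4) → 6/(2√4) = 3/2.

3/2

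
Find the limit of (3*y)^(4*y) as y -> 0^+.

Base → 0⁺ and exponent → 0⁺: a 0^0 form.
Take logs: 4y·ln(3y). This is 0·(−∞); rewriting as ln(3y)/(1/(4y)) and applying L'Hôpital gives 0.
Hence the limit is e^0 = 1.

1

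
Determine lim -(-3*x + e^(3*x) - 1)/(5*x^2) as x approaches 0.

Direct substitution gives 0/0.
Apply L'Hôpital: lim (3*e^(3*x) - 3)/(-10*x), still 0/0.
After 2 applications of L'Hôpital's rule the quotient is (9*e^(3*x))/(-10); substituting x = 0 gives -9/10.

-9/10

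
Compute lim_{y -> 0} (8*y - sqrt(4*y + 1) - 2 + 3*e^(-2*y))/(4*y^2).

2

Substitution gives 0/0; apply L'Hôpital's rule 2 times.
After differentiating numerator and denominator 2 times the quotient is (12*e^(-2*y) + 4/(4*y + 1)^(3/2))/(8); at y = 0 this is 2.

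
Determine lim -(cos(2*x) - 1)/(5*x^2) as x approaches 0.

2/5

Direct substitution gives 0/0.
Apply L'Hôpital: lim (-2*sin(2*x))/(-10*x), still 0/0.
After 2 applications of L'Hôpital's rule the quotient is (-4*cos(2*x))/(-10); substituting x = 0 gives 2/5.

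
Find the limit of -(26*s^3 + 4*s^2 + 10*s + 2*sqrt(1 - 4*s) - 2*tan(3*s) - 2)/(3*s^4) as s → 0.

Substitution gives 0/0; apply L'Hôpital's rule 4 times.
After differentiating numerator and denominator 4 times the quotient is (1296*tan(3*s)/cos(3*s)^2 - 3888*tan(3*s)/cos(3*s)^4 - 480/(1 - 4*s)^(7/2))/(-72); at s = 0 this is 20/3.

20/3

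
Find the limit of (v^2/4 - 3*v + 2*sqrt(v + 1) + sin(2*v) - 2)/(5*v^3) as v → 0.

-29/120

Substitution gives 0/0; apply L'Hôpital's rule 3 times.
After differentiating numerator and denominator 3 times the quotient is (-8*cos(2*v) + 3/(4*(v + 1)^(5/2)))/(30); at v = 0 this is -29/120.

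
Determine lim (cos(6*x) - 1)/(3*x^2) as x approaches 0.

Direct substitution gives 0/0.
Apply L'Hôpital: lim (-6*sin(6*x))/(6*x), still 0/0.
After 2 applications of L'Hôpital's rule the quotient is (-36*cos(6*x))/(6); substituting x = 0 gives -6.

-6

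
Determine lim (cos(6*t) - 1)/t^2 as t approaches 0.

-18

Direct substitution gives 0/0.
Apply L'Hôpital: lim (-6*sin(6*t))/(2*t), still 0/0.
After 2 applications of L'Hôpital's rule the quotient is (-36*cos(6*t))/(2); substituting t = 0 gives -18.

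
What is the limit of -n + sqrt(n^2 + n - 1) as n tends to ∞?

1/2

This has the form ∞ − ∞. Multiply and divide by the conjugate √(n^2 + n - 1) + n.
That gives (n - 1) / (√(n^2 + n - 1) + n).
Divide numerator and denominator by n: the limit is 1/(2·1) = 1/2.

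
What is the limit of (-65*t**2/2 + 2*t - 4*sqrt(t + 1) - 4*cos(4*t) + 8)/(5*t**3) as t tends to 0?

-1/20

Substitution gives 0/0; apply L'Hôpital's rule 3 times.
After differentiating numerator and denominator 3 times the quotient is (-256*sin(4*t) - 3/(2*(t + 1)^(5/2)))/(30); at t = 0 this is -1/20.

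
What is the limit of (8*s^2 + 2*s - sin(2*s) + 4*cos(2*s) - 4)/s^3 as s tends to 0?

Substitution gives 0/0; apply L'Hôpital's rule 3 times.
After differentiating numerator and denominator 3 times the quotient is (32*sin(2*s) + 8*cos(2*s))/(6); at s = 0 this is 4/3.

4/3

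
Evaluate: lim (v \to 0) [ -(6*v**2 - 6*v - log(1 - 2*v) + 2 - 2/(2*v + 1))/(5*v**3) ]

Substitution gives 0/0; apply L'Hôpital's rule 3 times.
After differentiating numerator and denominator 3 times the quotient is (96/(2*v + 1)^4 - 16/(2*v - 1)^3)/(-30); at v = 0 this is -56/15.

-56/15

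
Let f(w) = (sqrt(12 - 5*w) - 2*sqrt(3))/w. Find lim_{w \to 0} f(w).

Substitution gives 0/0. Multiply numerator and denominator by the conjugate √(12 - 5w) + √12.
The numerator becomes (12 - 5w) − 12 = -5w, so the expression simplifies to -5/(√(12 - 5w) + √12).
Letting w → 0 gives -5/(2√12) = -5*√(3)/12.

-5*√(3)/12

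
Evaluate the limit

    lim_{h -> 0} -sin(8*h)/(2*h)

Substitution gives 0/0.
Write it as (8/(-2))·sin(8h)/(8h); since sin(u)/u → 1, the limit is -4.

-4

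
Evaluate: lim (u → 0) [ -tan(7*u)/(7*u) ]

Substitution gives 0/0.
Since tan(θ)/θ → 1 as θ → 0, tan(7u)/(7u) → 1 and the limit is 7/(-7) = -1.

-1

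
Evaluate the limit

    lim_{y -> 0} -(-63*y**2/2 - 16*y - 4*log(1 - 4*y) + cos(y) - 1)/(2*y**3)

Substitution gives 0/0; apply L'Hôpital's rule 3 times.
After differentiating numerator and denominator 3 times the quotient is (sin(y) - 512/(4*y - 1)^3)/(-12); at y = 0 this is -128/3.

-128/3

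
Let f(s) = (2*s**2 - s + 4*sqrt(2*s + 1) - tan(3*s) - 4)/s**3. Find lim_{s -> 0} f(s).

-7

Substitution gives 0/0 (the numerator vanishes to order 3).
Expand each term to order s^3: the coefficient of s^3 in −tan(3s) is -9 and in 4·√(1 + 2s) is 2.
Lower-order terms cancel with the polynomial part, so the numerator is (-7)·s^3 + o(s^3), and the limit is (-7)/(1) = -7.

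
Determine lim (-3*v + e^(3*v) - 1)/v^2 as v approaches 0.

Direct substitution gives 0/0.
Apply L'Hôpital: lim (3*e^(3*v) - 3)/(2*v), still 0/0.
After 2 applications of L'Hôpital's rule the quotient is (9*e^(3*v))/(2); substituting v = 0 gives 9/2.

9/2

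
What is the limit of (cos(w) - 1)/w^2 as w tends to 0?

Direct substitution gives 0/0.
Apply L'Hôpital: lim (-sin(w))/(2*w), still 0/0.
After 2 applications of L'Hôpital's rule the quotient is (-cos(w))/(2); substituting w = 0 gives -1/2.

-1/2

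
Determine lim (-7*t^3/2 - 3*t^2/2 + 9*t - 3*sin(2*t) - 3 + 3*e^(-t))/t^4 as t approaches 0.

Substitution gives 0/0; apply L'Hôpital's rule 4 times.
After differentiating numerator and denominator 4 times the quotient is (-48*sin(2*t) + 3*e^(-t))/(24); at t = 0 this is 1/8.

1/8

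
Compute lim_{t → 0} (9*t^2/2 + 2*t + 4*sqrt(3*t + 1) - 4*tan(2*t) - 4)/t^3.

Substitution gives 0/0; apply L'Hôpital's rule 3 times.
After differentiating numerator and denominator 3 times the quotient is (-128*tan(2*t)^2/cos(2*t)^2 - 64/cos(2*t)^4 + 81/(2*(3*t + 1)^(5/2)))/(6); at t = 0 this is -47/12.

-47/12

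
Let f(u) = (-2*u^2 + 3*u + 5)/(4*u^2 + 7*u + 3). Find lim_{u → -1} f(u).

Since u = -1 makes numerator and denominator zero, (u + 1) divides both.
Cancelling it gives (5 - 2*u)/(4*u + 3); now plug in u = -1 to get -7.

-7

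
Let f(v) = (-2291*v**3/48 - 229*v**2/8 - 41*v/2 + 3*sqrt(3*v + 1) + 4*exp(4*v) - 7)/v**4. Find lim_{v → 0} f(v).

Substitution gives 0/0; apply L'Hôpital's rule 4 times.
After differentiating numerator and denominator 4 times the quotient is (1024*e^(4*v) - 3645/(16*(3*v + 1)^(7/2)))/(24); at v = 0 this is 12739/384.

12739/384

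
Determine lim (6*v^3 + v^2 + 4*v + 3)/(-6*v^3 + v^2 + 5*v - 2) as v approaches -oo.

Numerator and denominator both have degree 3.
Dividing every term by v^3, all lower-order terms vanish and the limit is the ratio of leading coefficients, 6/(-6) = -1.

-1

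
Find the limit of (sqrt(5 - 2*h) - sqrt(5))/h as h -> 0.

-√(5)/5

Substitution gives 0/0. Multiply numerator and denominator by the conjugate √(5 - 2h) + √5.
The numerator becomes (5 - 2h) − 5 = -2h, so the expression simplifies to -2/(√(5 - 2h) + √5).
Letting h → 0 gives -2/(2√5) = -√(5)/5.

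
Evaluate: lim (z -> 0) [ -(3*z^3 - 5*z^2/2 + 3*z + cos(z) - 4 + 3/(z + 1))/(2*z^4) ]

-73/48

Substitution gives 0/0 (the numerator vanishes to order 4).
Expand each term to order z^4: the coefficient of z^4 in cos(z) is 1/24 and in 3·1/(1 + z) is 3.
Lower-order terms cancel with the polynomial part, so the numerator is (73/24)·z^4 + o(z^4), and the limit is (73/24)/(-2) = -73/48.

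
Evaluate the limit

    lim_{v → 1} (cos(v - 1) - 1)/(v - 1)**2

-1/2

Direct substitution gives 0/0.
Apply L'Hôpital: lim (-sin(v - 1))/(2*v - 2), still 0/0.
After 2 applications of L'Hôpital's rule the quotient is (-cos(v - 1))/(2); substituting v = 1 gives -1/2.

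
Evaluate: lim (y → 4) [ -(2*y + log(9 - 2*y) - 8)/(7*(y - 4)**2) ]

Direct substitution gives 0/0.
Apply L'Hôpital: lim (2 - 2/(9 - 2*y))/(56 - 14*y), still 0/0.
After 2 applications of L'Hôpital's rule the quotient is (-4/(9 - 2*y)^2)/(-14); substituting y = 4 gives 2/7.

2/7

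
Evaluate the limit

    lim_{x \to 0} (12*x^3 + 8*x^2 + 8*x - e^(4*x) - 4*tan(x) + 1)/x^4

-32/3

Substitution gives 0/0 (the numerator vanishes to order 4).
Expand each term to order x^4: the coefficient of x^4 in -4·tan(x) is 0 and in −e^(4x) is -32/3.
Lower-order terms cancel with the polynomial part, so the numerator is (-32/3)·x^4 + o(x^4), and the limit is (-32/3)/(1) = -32/3.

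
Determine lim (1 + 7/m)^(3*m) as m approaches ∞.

Write it as [(1 + 7/m)^m]^(3) · (1 + 7/m)^(0). The bracketed term tends to e^(7) and the second factor to 1, so the limit is e^(21).

e^(21)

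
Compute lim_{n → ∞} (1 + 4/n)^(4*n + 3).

The base → 1 and the exponent → ∞: a 1^∞ form.
Take logarithms: (4n + 3)·ln(1 + 4/n). Since ln(1+u) ~ u for small u, this behaves like (4n)·(4/n) → 16.
So the limit is e^(16).

e^(16)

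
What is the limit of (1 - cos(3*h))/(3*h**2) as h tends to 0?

3/2

Substitution gives 0/0.
Use (1 − cos u)/u² → 1/2 with u = 3h: the limit is 3²/(2·3) = 3/2.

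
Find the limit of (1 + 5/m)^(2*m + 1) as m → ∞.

e^(10)

Let L be the limit and take ln: ln L = lim (2m + 1)·ln(1 + 5/m) = lim (2m + 1)·(5/m + O(1/m²)) = 10.
Hence L = e^(10).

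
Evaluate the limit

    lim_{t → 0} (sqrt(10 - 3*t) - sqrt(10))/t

-3*√(10)/20

A 0/0 form; rationalise with √(10 - 3t) + √10. This collapses the numerator to -3t, leaving -3/(√(10 - 3t) + √10) → -3/(2√10) = -3*√(10)/20.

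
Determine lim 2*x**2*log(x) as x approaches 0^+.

0

This is a 0·(−∞) form. Rewrite as 2·ln(x) / x^(−2) and apply L'Hôpital:
the derivative quotient is 2·(1/x) / (−2·x^(−3)) = (-2/2)·x^2 → 0.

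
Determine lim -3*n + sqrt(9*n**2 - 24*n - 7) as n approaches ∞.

An ∞ − ∞ form. Rationalising with the conjugate, the difference becomes (-24n - 7) / (√(9*n^2 - 24*n - 7) + 3n).
For large n the denominator behaves like 2·3n, so the quotient tends to -24/6 = -4.

-4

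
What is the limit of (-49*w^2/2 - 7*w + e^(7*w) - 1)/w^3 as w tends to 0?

Direct substitution gives 0/0.
Apply L'Hôpital: lim (-49*w + 7*e^(7*w) - 7)/(3*w^2), still 0/0.
Apply L'Hôpital: lim (49*e^(7*w) - 49)/(6*w), still 0/0.
After 3 applications of L'Hôpital's rule the quotient is (343*e^(7*w))/(6); substituting w = 0 gives 343/6.

343/6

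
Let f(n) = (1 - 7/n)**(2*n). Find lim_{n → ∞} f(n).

e^(-14)

Write it as [(1 - 7/n)^n]^(2) · (1 - 7/n)^(0). The bracketed term tends to e^(-7) and the second factor to 1, so the limit is e^(-14).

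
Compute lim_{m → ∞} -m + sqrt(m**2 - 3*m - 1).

-3/2

An ∞ − ∞ form. Rationalising with the conjugate, the difference becomes (-3m - 1) / (√(m^2 - 3*m - 1) + m).
For large m the denominator behaves like 2·m, so the quotient tends to -3/2 = -3/2.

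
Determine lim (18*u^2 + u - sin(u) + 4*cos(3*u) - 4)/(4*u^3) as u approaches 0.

Substitution gives 0/0 (the numerator vanishes to order 3).
Expand each term to order u^3: the coefficient of u^3 in 4·cos(3u) is 0 and in −sin(u) is 1/6.
Lower-order terms cancel with the polynomial part, so the numerator is (1/6)·u^3 + o(u^3), and the limit is (1/6)/(4) = 1/24.

1/24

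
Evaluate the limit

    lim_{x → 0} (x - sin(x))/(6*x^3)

Direct substitution gives 0/0.
Apply L'Hôpital: lim (1 - cos(x))/(18*x^2), still 0/0.
Apply L'Hôpital: lim (sin(x))/(36*x), still 0/0.
After 3 applications of L'Hôpital's rule the quotient is (cos(x))/(36); substituting x = 0 gives 1/36.

1/36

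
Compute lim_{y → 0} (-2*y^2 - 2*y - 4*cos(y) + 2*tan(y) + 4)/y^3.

Substitution gives 0/0 (the numerator vanishes to order 3).
Expand each term to order y^3: the coefficient of y^3 in -4·cos(y) is 0 and in 2·tan(y) is 2/3.
Lower-order terms cancel with the polynomial part, so the numerator is (2/3)·y^3 + o(y^3), and the limit is (2/3)/(1) = 2/3.

2/3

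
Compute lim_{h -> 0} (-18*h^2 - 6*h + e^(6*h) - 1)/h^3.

Direct substitution gives 0/0.
Apply L'Hôpital: lim (-36*h + 6*e^(6*h) - 6)/(3*h^2), still 0/0.
Apply L'Hôpital: lim (36*e^(6*h) - 36)/(6*h), still 0/0.
After 3 applications of L'Hôpital's rule the quotient is (216*e^(6*h))/(6); substituting h = 0 gives 36.

36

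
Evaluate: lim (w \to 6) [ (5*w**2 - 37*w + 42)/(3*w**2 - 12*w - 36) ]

At w = 6 both the top and bottom vanish — a removable singularity. Factoring out (w - 6) from each leaves (5*w - 7)/(3*w + 6), which at w = 6 equals 23/24.

23/24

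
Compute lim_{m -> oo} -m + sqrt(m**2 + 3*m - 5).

An ∞ − ∞ form. Rationalising with the conjugate, the difference becomes (3m - 5) / (√(m^2 + 3*m - 5) + m).
For large m the denominator behaves like 2·m, so the quotient tends to 3/2 = 3/2.

3/2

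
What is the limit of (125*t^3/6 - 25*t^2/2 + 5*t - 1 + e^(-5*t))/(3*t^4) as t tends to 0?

625/72

Direct substitution gives 0/0.
Apply L'Hôpital: lim (125*t^2/2 - 25*t + 5 - 5*e^(-5*t))/(12*t^3), still 0/0.
Apply L'Hôpital: lim (125*t - 25 + 25*e^(-5*t))/(36*t^2), still 0/0.
Apply L'Hôpital: lim (125 - 125*e^(-5*t))/(72*t), still 0/0.
After 4 applications of L'Hôpital's rule the quotient is (625*e^(-5*t))/(72); substituting t = 0 gives 625/72.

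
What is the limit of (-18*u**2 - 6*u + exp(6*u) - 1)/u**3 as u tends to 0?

36

Direct substitution gives 0/0.
Apply L'Hôpital: lim (-36*u + 6*e^(6*u) - 6)/(3*u^2), still 0/0.
Apply L'Hôpital: lim (36*e^(6*u) - 36)/(6*u), still 0/0.
After 3 applications of L'Hôpital's rule the quotient is (216*e^(6*u))/(6); substituting u = 0 gives 36.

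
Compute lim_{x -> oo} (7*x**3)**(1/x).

Base → ∞ and exponent → 0: an ∞^0 form.
Take logs: (1/x)·ln(7·x^3) = (ln 7 + 3·ln x)/x → 0.
So the limit is e^0 = 1.

1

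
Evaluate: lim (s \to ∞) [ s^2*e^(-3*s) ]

0

Write as s^2/e^{3s}, an ∞/∞ form.
Exponential growth dominates any polynomial, so repeated L'Hôpital (or the standard result) gives 0.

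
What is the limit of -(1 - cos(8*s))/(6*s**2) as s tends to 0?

Substitution gives 0/0.
Use (1 − cos u)/u² → 1/2 with u = 8s: the limit is 8²/(2·(-6)) = -16/3.

-16/3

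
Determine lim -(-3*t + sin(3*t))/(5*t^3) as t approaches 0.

9/10

Direct substitution gives 0/0.
Apply L'Hôpital: lim (3*cos(3*t) - 3)/(-15*t^2), still 0/0.
Apply L'Hôpital: lim (-9*sin(3*t))/(-30*t), still 0/0.
After 3 applications of L'Hôpital's rule the quotient is (-27*cos(3*t))/(-30); substituting t = 0 gives 9/10.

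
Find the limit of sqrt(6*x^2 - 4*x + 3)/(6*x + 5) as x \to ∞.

For large |x|, √(6*x^2 - 4*x + 3) ≈ √6·|x| and the denominator ≈ 6x.
Since x → +∞, |x| = x, giving √6/(6) = √(6)/6.

√(6)/6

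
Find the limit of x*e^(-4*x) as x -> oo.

0

Write as x^1/e^{4x}, an ∞/∞ form.
Exponential growth dominates any polynomial, so repeated L'Hôpital (or the standard result) gives 0.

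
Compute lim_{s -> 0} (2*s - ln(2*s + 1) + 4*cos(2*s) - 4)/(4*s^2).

Substitution gives 0/0 (the numerator vanishes to order 2).
Expand each term to order s^2: the coefficient of s^2 in 4·cos(2s) is -8 and in −ln(1 + 2s) is 2.
Lower-order terms cancel with the polynomial part, so the numerator is (-6)·s^2 + o(s^2), and the limit is (-6)/(4) = -3/2.

-3/2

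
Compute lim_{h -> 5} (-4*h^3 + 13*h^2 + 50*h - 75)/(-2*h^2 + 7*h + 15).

120/13

At h = 5 both the top and bottom vanish — a removable singularity. Factoring out (h - 5) from each leaves (-4*h^2 - 7*h + 15)/(-2*h - 3), which at h = 5 equals 120/13.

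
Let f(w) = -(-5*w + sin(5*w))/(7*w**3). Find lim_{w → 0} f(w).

125/42

Direct substitution gives 0/0.
Apply L'Hôpital: lim (5*cos(5*w) - 5)/(-21*w^2), still 0/0.
Apply L'Hôpital: lim (-25*sin(5*w))/(-42*w), still 0/0.
After 3 applications of L'Hôpital's rule the quotient is (-125*cos(5*w))/(-42); substituting w = 0 gives 125/42.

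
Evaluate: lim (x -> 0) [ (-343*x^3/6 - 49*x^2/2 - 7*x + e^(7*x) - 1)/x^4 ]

Direct substitution gives 0/0.
Apply L'Hôpital: lim (-343*x^2/2 - 49*x + 7*e^(7*x) - 7)/(4*x^3), still 0/0.
Apply L'Hôpital: lim (-343*x + 49*e^(7*x) - 49)/(12*x^2), still 0/0.
Apply L'Hôpital: lim (343*e^(7*x) - 343)/(24*x), still 0/0.
After 4 applications of L'Hôpital's rule the quotient is (2401*e^(7*x))/(24); substituting x = 0 gives 2401/24.

2401/24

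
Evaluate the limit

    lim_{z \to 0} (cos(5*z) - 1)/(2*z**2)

-25/4

Direct substitution gives 0/0.
Apply L'Hôpital: lim (-5*sin(5*z))/(4*z), still 0/0.
After 2 applications of L'Hôpital's rule the quotient is (-25*cos(5*z))/(4); substituting z = 0 gives -25/4.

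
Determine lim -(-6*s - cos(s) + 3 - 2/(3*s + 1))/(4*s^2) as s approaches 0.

35/8

Substitution gives 0/0 (the numerator vanishes to order 2).
Expand each term to order s^2: the coefficient of s^2 in −cos(s) is 1/2 and in -2·1/(1 + 3s) is -18.
Lower-order terms cancel with the polynomial part, so the numerator is (-35/2)·s^2 + o(s^2), and the limit is (-35/2)/(-4) = 35/8.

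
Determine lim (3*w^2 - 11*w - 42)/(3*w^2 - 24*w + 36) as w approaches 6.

Direct substitution gives 0/0, so factor. Both numerator and denominator have (w - 6) as a factor.
After cancelling, the expression reduces to (3*w + 7)/(3*w - 6).
Substituting w = 6 gives 25/12.

25/12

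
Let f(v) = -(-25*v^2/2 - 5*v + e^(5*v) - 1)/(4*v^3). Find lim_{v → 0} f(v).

Direct substitution gives 0/0.
Apply L'Hôpital: lim (-25*v + 5*e^(5*v) - 5)/(-12*v^2), still 0/0.
Apply L'Hôpital: lim (25*e^(5*v) - 25)/(-24*v), still 0/0.
After 3 applications of L'Hôpital's rule the quotient is (125*e^(5*v))/(-24); substituting v = 0 gives -125/24.

-125/24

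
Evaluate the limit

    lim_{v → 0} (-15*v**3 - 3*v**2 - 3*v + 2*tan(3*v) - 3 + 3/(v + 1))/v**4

Substitution gives 0/0; apply L'Hôpital's rule 4 times.
After differentiating numerator and denominator 4 times the quotient is (72*(18*(v + 1)^5*(3*tan(3*v)^2 + 2)*tan(3*v)/cos(3*v)^2 + 1)/(v + 1)^5)/(24); at v = 0 this is 3.

3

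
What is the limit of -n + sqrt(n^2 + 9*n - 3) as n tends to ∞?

This has the form ∞ − ∞. Multiply and divide by the conjugate √(n^2 + 9*n - 3) + n.
That gives (9n - 3) / (√(n^2 + 9*n - 3) + n).
Divide numerator and denominator by n: the limit is 9/(2·1) = 9/2.

9/2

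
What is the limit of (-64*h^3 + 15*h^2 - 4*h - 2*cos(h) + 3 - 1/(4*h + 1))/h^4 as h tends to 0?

-3073/12

Substitution gives 0/0 (the numerator vanishes to order 4).
Expand each term to order h^4: the coefficient of h^4 in -2·cos(h) is -1/12 and in −1/(1 + 4h) is -256.
Lower-order terms cancel with the polynomial part, so the numerator is (-3073/12)·h^4 + o(h^4), and the limit is (-3073/12)/(1) = -3073/12.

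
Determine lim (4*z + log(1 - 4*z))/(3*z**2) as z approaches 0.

-8/3

Direct substitution gives 0/0.
Apply L'Hôpital: lim (4 - 4/(1 - 4*z))/(6*z), still 0/0.
After 2 applications of L'Hôpital's rule the quotient is (-16/(1 - 4*z)^2)/(6); substituting z = 0 gives -8/3.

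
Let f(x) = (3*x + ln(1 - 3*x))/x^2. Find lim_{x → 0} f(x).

Direct substitution gives 0/0.
Apply L'Hôpital: lim (3 - 3/(1 - 3*x))/(2*x), still 0/0.
After 2 applications of L'Hôpital's rule the quotient is (-9/(1 - 3*x)^2)/(2); substituting x = 0 gives -9/2.

-9/2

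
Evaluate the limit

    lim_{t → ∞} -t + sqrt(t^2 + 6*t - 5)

An ∞ − ∞ form. Rationalising with the conjugate, the difference becomes (6t - 5) / (√(t^2 + 6*t - 5) + t).
For large t the denominator behaves like 2·t, so the quotient tends to 6/2 = 3.

3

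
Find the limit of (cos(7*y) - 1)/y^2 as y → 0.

Direct substitution gives 0/0.
Apply L'Hôpital: lim (-7*sin(7*y))/(2*y), still 0/0.
After 2 applications of L'Hôpital's rule the quotient is (-49*cos(7*y))/(2); substituting y = 0 gives -49/2.

-49/2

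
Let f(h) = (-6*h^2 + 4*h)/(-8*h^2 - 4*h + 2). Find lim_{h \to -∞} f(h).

Numerator and denominator both have degree 2.
Dividing every term by h^2, all lower-order terms vanish and the limit is the ratio of leading coefficients, -6/(-8) = 3/4.

3/4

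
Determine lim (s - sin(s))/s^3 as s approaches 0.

1/6

Direct substitution gives 0/0.
Apply L'Hôpital: lim (1 - cos(s))/(3*s^2), still 0/0.
Apply L'Hôpital: lim (sin(s))/(6*s), still 0/0.
After 3 applications of L'Hôpital's rule the quotient is (cos(s))/(6); substituting s = 0 gives 1/6.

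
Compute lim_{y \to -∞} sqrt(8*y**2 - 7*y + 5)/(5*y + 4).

-2*√(2)/5

For large |y|, √(8*y^2 - 7*y + 5) ≈ √8·|y| and the denominator ≈ 5y.
Since y → −∞, |y| = −y, giving −√8/(5) = -2*√(2)/5.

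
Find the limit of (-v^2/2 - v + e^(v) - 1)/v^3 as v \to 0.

1/6

Direct substitution gives 0/0.
Apply L'Hôpital: lim (-v + e^(v) - 1)/(3*v^2), still 0/0.
Apply L'Hôpital: lim (e^(v) - 1)/(6*v), still 0/0.
After 3 applications of L'Hôpital's rule the quotient is (e^(v))/(6); substituting v = 0 gives 1/6.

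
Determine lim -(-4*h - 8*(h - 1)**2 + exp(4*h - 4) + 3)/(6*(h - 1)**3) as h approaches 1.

Direct substitution gives 0/0.
Apply L'Hôpital: lim (-16*h + 4*e^(4*h - 4) + 12)/(-18*(h - 1)^2), still 0/0.
Apply L'Hôpital: lim (16*e^(4*h - 4) - 16)/(36 - 36*h), still 0/0.
After 3 applications of L'Hôpital's rule the quotient is (64*e^(4*h - 4))/(-36); substituting h = 1 gives -16/9.

-16/9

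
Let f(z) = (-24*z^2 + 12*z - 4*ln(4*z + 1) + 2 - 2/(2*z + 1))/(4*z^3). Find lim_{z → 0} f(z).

Substitution gives 0/0 (the numerator vanishes to order 3).
Expand each term to order z^3: the coefficient of z^3 in -4·ln(1 + 4z) is -256/3 and in -2·1/(1 + 2z) is 16.
Lower-order terms cancel with the polynomial part, so the numerator is (-208/3)·z^3 + o(z^3), and the limit is (-208/3)/(4) = -52/3.

-52/3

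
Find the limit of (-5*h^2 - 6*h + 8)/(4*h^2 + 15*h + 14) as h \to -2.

-14

Direct substitution gives 0/0, so factor. Both numerator and denominator have (h + 2) as a factor.
After cancelling, the expression reduces to (4 - 5*h)/(4*h + 7).
Substituting h = -2 gives -14.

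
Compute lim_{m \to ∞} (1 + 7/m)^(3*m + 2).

e^(21)

The base → 1 and the exponent → ∞: a 1^∞ form.
Take logarithms: (3m + 2)·ln(1 + 7/m). Since ln(1+u) ~ u for small u, this behaves like (3m)·(7/m) → 21.
So the limit is e^(21).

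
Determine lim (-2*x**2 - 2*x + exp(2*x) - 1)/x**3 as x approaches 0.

Direct substitution gives 0/0.
Apply L'Hôpital: lim (-4*x + 2*e^(2*x) - 2)/(3*x^2), still 0/0.
Apply L'Hôpital: lim (4*e^(2*x) - 4)/(6*x), still 0/0.
After 3 applications of L'Hôpital's rule the quotient is (8*e^(2*x))/(6); substituting x = 0 gives 4/3.

4/3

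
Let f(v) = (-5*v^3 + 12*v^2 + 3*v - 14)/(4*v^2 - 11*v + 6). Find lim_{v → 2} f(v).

Since v = 2 makes numerator and denominator zero, (v - 2) divides both.
Cancelling it gives (-5*v^2 + 2*v + 7)/(4*v - 3); now plug in v = 2 to get -9/5.

-9/5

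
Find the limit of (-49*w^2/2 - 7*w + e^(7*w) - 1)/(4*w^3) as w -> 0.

343/24

Direct substitution gives 0/0.
Apply L'Hôpital: lim (-49*w + 7*e^(7*w) - 7)/(12*w^2), still 0/0.
Apply L'Hôpital: lim (49*e^(7*w) - 49)/(24*w), still 0/0.
After 3 applications of L'Hôpital's rule the quotient is (343*e^(7*w))/(24); substituting w = 0 gives 343/24.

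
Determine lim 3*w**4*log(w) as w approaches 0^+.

0

This is a 0·(−∞) form. Rewrite as 3·ln(w) / w^(−4) and apply L'Hôpital:
the derivative quotient is 3·(1/w) / (−4·w^(−5)) = (-3/4)·w^4 → 0.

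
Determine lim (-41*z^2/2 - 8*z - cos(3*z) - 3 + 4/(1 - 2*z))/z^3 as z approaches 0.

Substitution gives 0/0; apply L'Hôpital's rule 3 times.
After differentiating numerator and denominator 3 times the quotient is (-27*sin(3*z) + 192/(2*z - 1)^4)/(6); at z = 0 this is 32.

32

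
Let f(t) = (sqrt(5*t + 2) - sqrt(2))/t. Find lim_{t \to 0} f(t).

5*√(2)/4

A 0/0 form; rationalise with √(2 + 5t) + √2. This collapses the numerator to 5t, leaving 5/(√(2 + 5t) + √2) → 5/(2√2) = 5*√(2)/4.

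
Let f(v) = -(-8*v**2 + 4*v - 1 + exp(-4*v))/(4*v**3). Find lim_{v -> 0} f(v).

8/3

Direct substitution gives 0/0.
Apply L'Hôpital: lim (-16*v + 4 - 4*e^(-4*v))/(-12*v^2), still 0/0.
Apply L'Hôpital: lim (-16 + 16*e^(-4*v))/(-24*v), still 0/0.
After 3 applications of L'Hôpital's rule the quotient is (-64*e^(-4*v))/(-24); substituting v = 0 gives 8/3.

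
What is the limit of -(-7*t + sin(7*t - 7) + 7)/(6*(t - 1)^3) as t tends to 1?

343/36

Direct substitution gives 0/0.
Apply L'Hôpital: lim (7*cos(7*t - 7) - 7)/(-18*(t - 1)^2), still 0/0.
Apply L'Hôpital: lim (-49*sin(7*t - 7))/(36 - 36*t), still 0/0.
After 3 applications of L'Hôpital's rule the quotient is (-343*cos(7*t - 7))/(-36); substituting t = 1 gives 343/36.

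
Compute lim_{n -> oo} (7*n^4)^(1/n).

Base → ∞ and exponent → 0: an ∞^0 form.
Take logs: (1/n)·ln(7·n^4) = (ln 7 + 4·ln n)/n → 0.
So the limit is e^0 = 1.

1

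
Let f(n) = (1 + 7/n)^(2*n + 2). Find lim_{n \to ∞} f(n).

Write it as [(1 + 7/n)^n]^(2) · (1 + 7/n)^(2). The bracketed term tends to e^(7) and the second factor to 1, so the limit is e^(14).

e^(14)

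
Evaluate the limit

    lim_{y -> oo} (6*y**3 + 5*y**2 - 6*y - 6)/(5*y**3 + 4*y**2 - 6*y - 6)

Numerator and denominator both have degree 3.
Dividing every term by y^3, all lower-order terms vanish and the limit is the ratio of leading coefficients, 6/(5) = 6/5.

6/5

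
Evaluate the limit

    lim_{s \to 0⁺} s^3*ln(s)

This is a 0·(−∞) form. Rewrite as 1·ln(s) / s^(−3) and apply L'Hôpital:
the derivative quotient is 1·(1/s) / (−3·s^(−4)) = (-1/3)·s^3 → 0.

0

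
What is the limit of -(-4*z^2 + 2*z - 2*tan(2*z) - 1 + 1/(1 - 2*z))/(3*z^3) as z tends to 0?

Substitution gives 0/0; apply L'Hôpital's rule 3 times.
After differentiating numerator and denominator 3 times the quotient is (-64*tan(2*z)^2/cos(2*z)^2 - 32/cos(2*z)^4 + 48/(2*z - 1)^4)/(-18); at z = 0 this is -8/9.

-8/9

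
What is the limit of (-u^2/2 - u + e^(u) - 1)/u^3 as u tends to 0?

Direct substitution gives 0/0.
Apply L'Hôpital: lim (-u + e^(u) - 1)/(3*u^2), still 0/0.
Apply L'Hôpital: lim (e^(u) - 1)/(6*u), still 0/0.
After 3 applications of L'Hôpital's rule the quotient is (e^(u))/(6); substituting u = 0 gives 1/6.

1/6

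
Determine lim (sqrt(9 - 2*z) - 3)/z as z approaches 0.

Substitution gives 0/0. Multiply numerator and denominator by the conjugate √(9 - 2z) + √9.
The numerator becomes (9 - 2z) − 9 = -2z, so the expression simplifies to -2/(√(9 - 2z) + √9).
Letting z → 0 gives -2/(2√9) = -1/3.

-1/3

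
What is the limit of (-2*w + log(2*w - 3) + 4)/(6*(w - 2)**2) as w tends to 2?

-1/3

Direct substitution gives 0/0.
Apply L'Hôpital: lim (-2 + 2/(2*w - 3))/(12*w - 24), still 0/0.
After 2 applications of L'Hôpital's rule the quotient is (-4/(2*w - 3)^2)/(12); substituting w = 2 gives -1/3.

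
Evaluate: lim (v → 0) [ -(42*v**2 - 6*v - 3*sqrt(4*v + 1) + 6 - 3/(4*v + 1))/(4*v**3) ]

-45

Substitution gives 0/0; apply L'Hôpital's rule 3 times.
After differentiating numerator and denominator 3 times the quotient is (1152/(4*v + 1)^4 - 72/(4*v + 1)^(5/2))/(-24); at v = 0 this is -45.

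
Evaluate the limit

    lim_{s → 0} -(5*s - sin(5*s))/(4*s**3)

-125/24

Direct substitution gives 0/0.
Apply L'Hôpital: lim (5 - 5*cos(5*s))/(-12*s^2), still 0/0.
Apply L'Hôpital: lim (25*sin(5*s))/(-24*s), still 0/0.
After 3 applications of L'Hôpital's rule the quotient is (125*cos(5*s))/(-24); substituting s = 0 gives -125/24.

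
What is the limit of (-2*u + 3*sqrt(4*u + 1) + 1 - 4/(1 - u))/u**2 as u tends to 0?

Substitution gives 0/0; apply L'Hôpital's rule 2 times.
After differentiating numerator and denominator 2 times the quotient is (-12/(4*u + 1)^(3/2) + 8/(u - 1)^3)/(2); at u = 0 this is -10.

-10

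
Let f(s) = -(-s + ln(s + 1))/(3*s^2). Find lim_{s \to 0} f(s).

1/6

Direct substitution gives 0/0.
Apply L'Hôpital: lim (-1 + 1/(s + 1))/(-6*s), still 0/0.
After 2 applications of L'Hôpital's rule the quotient is (-1/(s + 1)^2)/(-6); substituting s = 0 gives 1/6.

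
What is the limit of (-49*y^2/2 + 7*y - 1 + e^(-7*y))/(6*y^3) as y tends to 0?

Direct substitution gives 0/0.
Apply L'Hôpital: lim (-49*y + 7 - 7*e^(-7*y))/(18*y^2), still 0/0.
Apply L'Hôpital: lim (-49 + 49*e^(-7*y))/(36*y), still 0/0.
After 3 applications of L'Hôpital's rule the quotient is (-343*e^(-7*y))/(36); substituting y = 0 gives -343/36.

-343/36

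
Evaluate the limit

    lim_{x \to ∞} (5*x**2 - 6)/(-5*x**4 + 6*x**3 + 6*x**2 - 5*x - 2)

The denominator has degree 4 and the numerator degree 2. Dividing numerator and denominator by x^4 sends every term to 0 except the leading denominator term, so the limit is 0.

0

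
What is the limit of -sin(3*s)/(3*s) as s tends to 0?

-1

Substitution gives 0/0.
Write it as (3/(-3))·sin(3s)/(3s); since sin(u)/u → 1, the limit is -1.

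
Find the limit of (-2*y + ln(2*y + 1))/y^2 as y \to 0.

Direct substitution gives 0/0.
Apply L'Hôpital: lim (-2 + 2/(2*y + 1))/(2*y), still 0/0.
After 2 applications of L'Hôpital's rule the quotient is (-4/(2*y + 1)^2)/(2); substituting y = 0 gives -2.

-2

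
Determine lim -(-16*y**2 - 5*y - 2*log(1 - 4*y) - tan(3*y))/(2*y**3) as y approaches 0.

-101/6

Substitution gives 0/0; apply L'Hôpital's rule 3 times.
After differentiating numerator and denominator 3 times the quotient is (2*(108*(4*y - 1)^3*(cos(6*y) - 2)/(cos(6*y) + 1)^2 - 128)/(4*y - 1)^3)/(-12); at y = 0 this is -101/6.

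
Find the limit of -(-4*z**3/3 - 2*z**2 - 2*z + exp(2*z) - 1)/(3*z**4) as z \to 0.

Direct substitution gives 0/0.
Apply L'Hôpital: lim (-4*z^2 - 4*z + 2*e^(2*z) - 2)/(-12*z^3), still 0/0.
Apply L'Hôpital: lim (-8*z + 4*e^(2*z) - 4)/(-36*z^2), still 0/0.
Apply L'Hôpital: lim (8*e^(2*z) - 8)/(-72*z), still 0/0.
After 4 applications of L'Hôpital's rule the quotient is (16*e^(2*z))/(-72); substituting z = 0 gives -2/9.

-2/9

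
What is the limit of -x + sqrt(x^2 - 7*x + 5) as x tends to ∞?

An ∞ − ∞ form. Rationalising with the conjugate, the difference becomes (-7x + 5) / (√(x^2 - 7*x + 5) + x).
For large x the denominator behaves like 2·x, so the quotient tends to -7/2 = -7/2.

-7/2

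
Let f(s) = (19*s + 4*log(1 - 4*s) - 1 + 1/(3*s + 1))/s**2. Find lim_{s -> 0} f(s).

-23

Substitution gives 0/0; apply L'Hôpital's rule 2 times.
After differentiating numerator and denominator 2 times the quotient is (-64/(4*s - 1)^2 + 18/(3*s + 1)^3)/(2); at s = 0 this is -23.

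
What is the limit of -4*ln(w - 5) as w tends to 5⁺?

∞

As w → 5⁺, w - 5 → 0⁺ and ln(w - 5) → −∞.
Multiplying by -4 gives ∞.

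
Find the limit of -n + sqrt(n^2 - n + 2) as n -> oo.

An ∞ − ∞ form. Rationalising with the conjugate, the difference becomes (-n + 2) / (√(n^2 - n + 2) + n).
For large n the denominator behaves like 2·n, so the quotient tends to -1/2 = -1/2.

-1/2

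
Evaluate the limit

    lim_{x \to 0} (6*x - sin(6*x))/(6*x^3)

Direct substitution gives 0/0.
Apply L'Hôpital: lim (6 - 6*cos(6*x))/(18*x^2), still 0/0.
Apply L'Hôpital: lim (36*sin(6*x))/(36*x), still 0/0.
After 3 applications of L'Hôpital's rule the quotient is (216*cos(6*x))/(36); substituting x = 0 gives 6.

6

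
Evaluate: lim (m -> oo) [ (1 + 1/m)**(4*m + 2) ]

e^(4)

The base → 1 and the exponent → ∞: a 1^∞ form.
Take logarithms: (4m + 2)·ln(1 + 1/m). Since ln(1+u) ~ u for small u, this behaves like (4m)·(1/m) → 4.
So the limit is e^(4).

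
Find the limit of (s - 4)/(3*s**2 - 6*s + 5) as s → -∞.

0

The denominator has degree 2 and the numerator degree 1. Dividing numerator and denominator by s^2 sends every term to 0 except the leading denominator term, so the limit is 0.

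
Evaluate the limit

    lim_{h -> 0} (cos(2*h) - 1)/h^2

-2

Direct substitution gives 0/0.
Apply L'Hôpital: lim (-2*sin(2*h))/(2*h), still 0/0.
After 2 applications of L'Hôpital's rule the quotient is (-4*cos(2*h))/(2); substituting h = 0 gives -2.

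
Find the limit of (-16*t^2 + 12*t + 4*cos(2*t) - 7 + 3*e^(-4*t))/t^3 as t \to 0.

Substitution gives 0/0 (the numerator vanishes to order 3).
Expand each term to order t^3: the coefficient of t^3 in 3·e^(-4t) is -32 and in 4·cos(2t) is 0.
Lower-order terms cancel with the polynomial part, so the numerator is (-32)·t^3 + o(t^3), and the limit is (-32)/(1) = -32.

-32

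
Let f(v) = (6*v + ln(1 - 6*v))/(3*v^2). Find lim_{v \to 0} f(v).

-6

Direct substitution gives 0/0.
Apply L'Hôpital: lim (6 - 6/(1 - 6*v))/(6*v), still 0/0.
After 2 applications of L'Hôpital's rule the quotient is (-36/(1 - 6*v)^2)/(6); substituting v = 0 gives -6.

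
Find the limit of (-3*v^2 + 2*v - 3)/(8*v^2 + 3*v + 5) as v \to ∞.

-3/8

Numerator and denominator both have degree 2.
Dividing every term by v^2, all lower-order terms vanish and the limit is the ratio of leading coefficients, -3/(8) = -3/8.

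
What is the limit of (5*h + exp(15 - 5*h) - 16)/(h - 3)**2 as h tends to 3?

25/2

Direct substitution gives 0/0.
Apply L'Hôpital: lim (5 - 5*e^(15 - 5*h))/(2*h - 6), still 0/0.
After 2 applications of L'Hôpital's rule the quotient is (25*e^(15 - 5*h))/(2); substituting h = 3 gives 25/2.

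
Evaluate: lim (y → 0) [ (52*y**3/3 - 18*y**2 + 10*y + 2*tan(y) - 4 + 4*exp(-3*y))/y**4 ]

Substitution gives 0/0 (the numerator vanishes to order 4).
Expand each term to order y^4: the coefficient of y^4 in 4·e^(-3y) is 27/2 and in 2·tan(y) is 0.
Lower-order terms cancel with the polynomial part, so the numerator is (27/2)·y^4 + o(y^4), and the limit is (27/2)/(1) = 27/2.

27/2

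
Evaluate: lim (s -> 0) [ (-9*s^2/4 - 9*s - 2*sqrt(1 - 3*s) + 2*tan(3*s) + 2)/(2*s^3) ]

171/16

Substitution gives 0/0 (the numerator vanishes to order 3).
Expand each term to order s^3: the coefficient of s^3 in 2·tan(3s) is 18 and in -2·√(1 - 3s) is 27/8.
Lower-order terms cancel with the polynomial part, so the numerator is (171/8)·s^3 + o(s^3), and the limit is (171/8)/(2) = 171/16.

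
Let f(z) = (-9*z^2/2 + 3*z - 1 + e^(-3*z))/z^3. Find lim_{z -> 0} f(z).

-9/2

Direct substitution gives 0/0.
Apply L'Hôpital: lim (-9*z + 3 - 3*e^(-3*z))/(3*z^2), still 0/0.
Apply L'Hôpital: lim (-9 + 9*e^(-3*z))/(6*z), still 0/0.
After 3 applications of L'Hôpital's rule the quotient is (-27*e^(-3*z))/(6); substituting z = 0 gives -9/2.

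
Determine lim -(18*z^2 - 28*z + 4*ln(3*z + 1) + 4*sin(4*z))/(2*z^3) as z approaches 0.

Substitution gives 0/0 (the numerator vanishes to order 3).
Expand each term to order z^3: the coefficient of z^3 in 4·sin(4z) is -128/3 and in 4·ln(1 + 3z) is 36.
Lower-order terms cancel with the polynomial part, so the numerator is (-20/3)·z^3 + o(z^3), and the limit is (-20/3)/(-2) = 10/3.

10/3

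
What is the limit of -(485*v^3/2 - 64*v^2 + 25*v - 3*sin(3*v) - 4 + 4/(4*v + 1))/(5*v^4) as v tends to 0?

-1024/5

Substitution gives 0/0; apply L'Hôpital's rule 4 times.
After differentiating numerator and denominator 4 times the quotient is (-243*sin(3*v) + 24576/(4*v + 1)^5)/(-120); at v = 0 this is -1024/5.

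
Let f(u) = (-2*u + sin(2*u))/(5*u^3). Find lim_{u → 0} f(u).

-4/15

Direct substitution gives 0/0.
Apply L'Hôpital: lim (2*cos(2*u) - 2)/(15*u^2), still 0/0.
Apply L'Hôpital: lim (-4*sin(2*u))/(30*u), still 0/0.
After 3 applications of L'Hôpital's rule the quotient is (-8*cos(2*u))/(30); substituting u = 0 gives -4/15.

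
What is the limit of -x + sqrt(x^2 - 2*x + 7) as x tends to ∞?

This has the form ∞ − ∞. Multiply and divide by the conjugate √(x^2 - 2*x + 7) + x.
That gives (-2x + 7) / (√(x^2 - 2*x + 7) + x).
Divide numerator and denominator by x: the limit is -2/(2·1) = -1.

-1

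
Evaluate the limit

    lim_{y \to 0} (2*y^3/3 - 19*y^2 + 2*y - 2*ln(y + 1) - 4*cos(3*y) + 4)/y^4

-13

Substitution gives 0/0; apply L'Hôpital's rule 4 times.
After differentiating numerator and denominator 4 times the quotient is (-324*cos(3*y) + 12/(y + 1)^4)/(24); at y = 0 this is -13.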